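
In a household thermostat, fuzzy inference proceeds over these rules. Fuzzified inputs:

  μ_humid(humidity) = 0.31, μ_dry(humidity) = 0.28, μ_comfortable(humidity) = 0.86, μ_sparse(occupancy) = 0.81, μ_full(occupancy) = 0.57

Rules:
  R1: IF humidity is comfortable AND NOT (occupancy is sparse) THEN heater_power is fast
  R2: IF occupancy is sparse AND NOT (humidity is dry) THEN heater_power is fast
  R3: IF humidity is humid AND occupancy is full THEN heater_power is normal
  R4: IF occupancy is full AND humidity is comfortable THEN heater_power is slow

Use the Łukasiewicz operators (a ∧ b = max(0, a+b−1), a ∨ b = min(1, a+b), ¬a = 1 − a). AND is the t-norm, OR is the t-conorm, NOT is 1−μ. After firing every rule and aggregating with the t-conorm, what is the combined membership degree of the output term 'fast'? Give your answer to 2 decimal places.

0.58

R1: comfortable=0.86, ¬sparse=1−0.81=0.19; AND[max(0, a+b−1)] → w = 0.05
R2: sparse=0.81, ¬dry=1−0.28=0.72; AND[max(0, a+b−1)] → w = 0.53
R3: humid=0.31, full=0.57; AND[max(0, a+b−1)] → w = 0.00
R4: full=0.57, comfortable=0.86; AND[max(0, a+b−1)] → w = 0.43
Rules with consequent 'fast': {R1, R2} → strengths 0.05, 0.53
Aggregate via t-conorm [min(1, a+b)]: 0.58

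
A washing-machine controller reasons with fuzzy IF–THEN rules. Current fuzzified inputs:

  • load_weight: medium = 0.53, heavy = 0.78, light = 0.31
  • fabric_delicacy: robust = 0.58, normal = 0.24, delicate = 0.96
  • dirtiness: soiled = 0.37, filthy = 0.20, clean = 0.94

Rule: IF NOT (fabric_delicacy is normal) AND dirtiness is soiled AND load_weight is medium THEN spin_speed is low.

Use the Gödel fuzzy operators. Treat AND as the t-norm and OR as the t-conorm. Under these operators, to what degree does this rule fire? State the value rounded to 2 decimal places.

firing strength: ¬normal=1−0.24=0.76, soiled=0.37, medium=0.53; AND[min(a, b)] → w = 0.37

0.37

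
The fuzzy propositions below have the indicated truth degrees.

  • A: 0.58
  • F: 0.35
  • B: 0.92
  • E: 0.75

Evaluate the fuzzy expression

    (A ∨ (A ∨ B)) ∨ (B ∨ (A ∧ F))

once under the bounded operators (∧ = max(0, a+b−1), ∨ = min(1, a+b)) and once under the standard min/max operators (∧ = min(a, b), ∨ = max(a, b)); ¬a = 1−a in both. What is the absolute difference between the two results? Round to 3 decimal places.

0.080

Under bounded:
  A ∨ B = min(1, a+b) on (0.58, 0.92) = 1.00
  A ∨ (A ∨ B) = min(1, a+b) on (0.58, 1.00) = 1.00
  A ∧ F = max(0, a+b−1) on (0.58, 0.35) = 0.00
  B ∨ (A ∧ F) = min(1, a+b) on (0.92, 0.00) = 0.92
  (A ∨ (A ∨ B)) ∨ (B ∨ (A ∧ F)) = min(1, a+b) on (1.00, 0.92) = 1.00
  → value = 1.0000
Under standard min/max:
  A ∨ B = max(a, b) on (0.58, 0.92) = 0.92
  A ∨ (A ∨ B) = max(a, b) on (0.58, 0.92) = 0.92
  A ∧ F = min(a, b) on (0.58, 0.35) = 0.35
  B ∨ (A ∧ F) = max(a, b) on (0.92, 0.35) = 0.92
  (A ∨ (A ∨ B)) ∨ (B ∨ (A ∧ F)) = max(a, b) on (0.92, 0.92) = 0.92
  → value = 0.9200
|1.0000 − 0.9200| = 0.080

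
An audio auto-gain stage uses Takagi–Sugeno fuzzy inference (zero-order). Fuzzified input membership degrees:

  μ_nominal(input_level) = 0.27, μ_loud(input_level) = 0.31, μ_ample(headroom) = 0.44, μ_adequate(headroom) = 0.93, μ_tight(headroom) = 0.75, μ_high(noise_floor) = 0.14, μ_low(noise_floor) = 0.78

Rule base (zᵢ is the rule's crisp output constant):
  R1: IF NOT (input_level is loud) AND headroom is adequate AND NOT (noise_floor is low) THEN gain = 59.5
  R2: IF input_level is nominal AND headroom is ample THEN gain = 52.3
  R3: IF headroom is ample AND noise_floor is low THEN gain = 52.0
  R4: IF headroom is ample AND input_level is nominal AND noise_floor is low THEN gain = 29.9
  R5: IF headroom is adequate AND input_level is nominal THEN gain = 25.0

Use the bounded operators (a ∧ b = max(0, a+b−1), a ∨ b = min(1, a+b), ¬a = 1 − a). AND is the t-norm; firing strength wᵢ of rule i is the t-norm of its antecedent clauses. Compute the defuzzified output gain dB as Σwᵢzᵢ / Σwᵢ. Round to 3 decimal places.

39.143

R1 (z=59.5): ¬loud=1−0.31=0.69, adequate=0.93, ¬low=1−0.78=0.22; AND[max(0, a+b−1)] → w = 0.00
R2 (z=52.3): nominal=0.27, ample=0.44; AND[max(0, a+b−1)] → w = 0.00
R3 (z=52.0): ample=0.44, low=0.78; AND[max(0, a+b−1)] → w = 0.22
R4 (z=29.9): ample=0.44, nominal=0.27, low=0.78; AND[max(0, a+b−1)] → w = 0.00
R5 (z=25.0): adequate=0.93, nominal=0.27; AND[max(0, a+b−1)] → w = 0.20
Weighted average = (0.00·59.5 + 0.00·52.3 + 0.22·52.0 + 0.00·29.9 + 0.20·25.0) / (0.00 + 0.00 + 0.22 + 0.00 + 0.20)
  = 16.4400 / 0.4200 = 39.143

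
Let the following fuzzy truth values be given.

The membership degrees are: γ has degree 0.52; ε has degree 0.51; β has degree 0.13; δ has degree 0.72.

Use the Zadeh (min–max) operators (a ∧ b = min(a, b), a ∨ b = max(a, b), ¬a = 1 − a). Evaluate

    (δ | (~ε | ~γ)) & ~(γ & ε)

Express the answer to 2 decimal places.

~ε = 1 − 0.51 = 0.49
~γ = 1 − 0.52 = 0.48
~ε | ~γ = max(a, b) on (0.49, 0.48) = 0.49
δ | (~ε | ~γ) = max(a, b) on (0.72, 0.49) = 0.72
γ & ε = min(a, b) on (0.52, 0.51) = 0.51
~(γ & ε) = 1 − 0.51 = 0.49
(δ | (~ε | ~γ)) & ~(γ & ε) = min(a, b) on (0.72, 0.49) = 0.49

0.49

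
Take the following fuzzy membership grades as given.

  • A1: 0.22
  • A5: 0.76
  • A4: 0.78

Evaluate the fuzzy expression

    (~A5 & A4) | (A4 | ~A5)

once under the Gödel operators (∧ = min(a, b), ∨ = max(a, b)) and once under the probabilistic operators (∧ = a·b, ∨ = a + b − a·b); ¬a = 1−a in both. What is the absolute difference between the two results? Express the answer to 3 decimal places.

Under Gödel:
  ~A5 = 1 − 0.76 = 0.24
  ~A5 & A4 = min(a, b) on (0.24, 0.78) = 0.24
  ~A5 = 1 − 0.76 = 0.24
  A4 | ~A5 = max(a, b) on (0.78, 0.24) = 0.78
  (~A5 & A4) | (A4 | ~A5) = max(a, b) on (0.24, 0.78) = 0.78
  → value = 0.7800
Under probabilistic:
  ~A5 = 1 − 0.7600 = 0.2400
  ~A5 & A4 = a·b on (0.2400, 0.7800) = 0.1872
  ~A5 = 1 − 0.7600 = 0.2400
  A4 | ~A5 = a + b − a·b on (0.7800, 0.2400) = 0.8328
  (~A5 & A4) | (A4 | ~A5) = a + b − a·b on (0.1872, 0.8328) = 0.8641
  → value = 0.8641
|0.7800 − 0.8641| = 0.084

0.084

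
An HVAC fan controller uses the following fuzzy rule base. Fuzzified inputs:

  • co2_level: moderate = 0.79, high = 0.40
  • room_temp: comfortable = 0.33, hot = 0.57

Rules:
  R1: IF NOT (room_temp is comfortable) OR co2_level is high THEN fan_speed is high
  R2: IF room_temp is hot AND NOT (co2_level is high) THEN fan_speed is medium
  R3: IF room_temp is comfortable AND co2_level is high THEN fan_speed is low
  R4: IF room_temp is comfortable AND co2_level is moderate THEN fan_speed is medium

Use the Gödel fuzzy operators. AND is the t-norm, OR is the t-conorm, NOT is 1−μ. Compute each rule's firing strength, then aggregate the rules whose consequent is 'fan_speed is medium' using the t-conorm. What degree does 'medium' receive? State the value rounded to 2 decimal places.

0.57

R1: ¬comfortable=1−0.33=0.67, high=0.40; OR[max(a, b)] → w = 0.67
R2: hot=0.57, ¬high=1−0.40=0.60; AND[min(a, b)] → w = 0.57
R3: comfortable=0.33, high=0.40; AND[min(a, b)] → w = 0.33
R4: comfortable=0.33, moderate=0.79; AND[min(a, b)] → w = 0.33
Rules with consequent 'medium': {R2, R4} → strengths 0.57, 0.33
Aggregate via t-conorm [max(a, b)]: 0.57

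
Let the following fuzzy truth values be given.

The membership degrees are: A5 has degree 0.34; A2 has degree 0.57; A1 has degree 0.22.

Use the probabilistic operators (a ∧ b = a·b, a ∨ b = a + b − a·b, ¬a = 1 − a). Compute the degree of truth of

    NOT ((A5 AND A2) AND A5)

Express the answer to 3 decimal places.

0.934

A5 AND A2 = a·b on (0.3400, 0.5700) = 0.1938
(A5 AND A2) AND A5 = a·b on (0.1938, 0.3400) = 0.0659
NOT ((A5 AND A2) AND A5) = 1 − 0.0659 = 0.9341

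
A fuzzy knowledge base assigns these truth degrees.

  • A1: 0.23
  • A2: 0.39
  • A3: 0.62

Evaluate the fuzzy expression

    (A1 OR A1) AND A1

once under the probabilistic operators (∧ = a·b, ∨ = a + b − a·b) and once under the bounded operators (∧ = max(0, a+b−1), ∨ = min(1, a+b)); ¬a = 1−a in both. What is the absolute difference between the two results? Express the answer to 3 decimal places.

0.094

Under probabilistic:
  A1 OR A1 = a + b − a·b on (0.2300, 0.2300) = 0.4071
  (A1 OR A1) AND A1 = a·b on (0.4071, 0.2300) = 0.0936
  → value = 0.0936
Under bounded:
  A1 OR A1 = min(1, a+b) on (0.23, 0.23) = 0.46
  (A1 OR A1) AND A1 = max(0, a+b−1) on (0.46, 0.23) = 0.00
  → value = 0.0000
|0.0936 − 0.0000| = 0.094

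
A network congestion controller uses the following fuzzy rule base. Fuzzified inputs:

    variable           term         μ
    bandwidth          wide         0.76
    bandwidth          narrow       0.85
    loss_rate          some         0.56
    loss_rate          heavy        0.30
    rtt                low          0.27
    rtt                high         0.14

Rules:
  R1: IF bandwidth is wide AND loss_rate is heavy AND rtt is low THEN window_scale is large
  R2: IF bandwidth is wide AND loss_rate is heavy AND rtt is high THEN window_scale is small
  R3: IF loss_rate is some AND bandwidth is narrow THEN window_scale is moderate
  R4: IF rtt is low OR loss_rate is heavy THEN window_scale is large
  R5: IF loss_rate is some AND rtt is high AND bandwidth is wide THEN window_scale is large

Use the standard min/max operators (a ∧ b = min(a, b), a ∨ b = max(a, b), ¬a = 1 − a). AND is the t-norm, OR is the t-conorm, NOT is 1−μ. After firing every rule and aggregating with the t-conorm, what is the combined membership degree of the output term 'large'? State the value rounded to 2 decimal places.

0.30

R1: wide=0.76, heavy=0.30, low=0.27; AND[min(a, b)] → w = 0.27
R2: wide=0.76, heavy=0.30, high=0.14; AND[min(a, b)] → w = 0.14
R3: some=0.56, narrow=0.85; AND[min(a, b)] → w = 0.56
R4: low=0.27, heavy=0.30; OR[max(a, b)] → w = 0.30
R5: some=0.56, high=0.14, wide=0.76; AND[min(a, b)] → w = 0.14
Rules with consequent 'large': {R1, R4, R5} → strengths 0.27, 0.30, 0.14
Aggregate via t-conorm [max(a, b)]: 0.30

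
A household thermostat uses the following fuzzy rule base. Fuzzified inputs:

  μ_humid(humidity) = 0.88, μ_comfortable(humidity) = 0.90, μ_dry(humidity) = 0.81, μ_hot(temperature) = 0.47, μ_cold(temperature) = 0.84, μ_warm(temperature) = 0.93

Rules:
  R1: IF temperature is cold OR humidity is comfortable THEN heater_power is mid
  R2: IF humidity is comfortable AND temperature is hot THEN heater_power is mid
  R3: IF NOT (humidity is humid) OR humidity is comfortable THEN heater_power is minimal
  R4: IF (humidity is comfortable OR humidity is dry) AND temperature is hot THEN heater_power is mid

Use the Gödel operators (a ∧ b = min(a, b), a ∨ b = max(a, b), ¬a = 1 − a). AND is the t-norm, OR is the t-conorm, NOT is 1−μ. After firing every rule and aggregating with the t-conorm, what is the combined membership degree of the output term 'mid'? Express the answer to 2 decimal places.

0.90

R1: cold=0.84, comfortable=0.90; OR[max(a, b)] → w = 0.90
R2: comfortable=0.90, hot=0.47; AND[min(a, b)] → w = 0.47
R3: ¬humid=1−0.88=0.12, comfortable=0.90; OR[max(a, b)] → w = 0.90
R4: (comfortable=0.90 OR dry=0.81) = 0.90; AND[min(a, b)] with hot=0.47 → w = 0.47
Rules with consequent 'mid': {R1, R2, R4} → strengths 0.90, 0.47, 0.47
Aggregate via t-conorm [max(a, b)]: 0.90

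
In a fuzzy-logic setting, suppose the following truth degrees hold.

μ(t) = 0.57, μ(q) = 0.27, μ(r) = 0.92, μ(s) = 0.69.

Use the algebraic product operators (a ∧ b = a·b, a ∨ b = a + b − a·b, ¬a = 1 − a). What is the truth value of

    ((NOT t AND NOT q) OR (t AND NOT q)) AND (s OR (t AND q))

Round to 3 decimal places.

NOT t = 1 − 0.5700 = 0.4300
NOT q = 1 − 0.2700 = 0.7300
NOT t AND NOT q = a·b on (0.4300, 0.7300) = 0.3139
NOT q = 1 − 0.2700 = 0.7300
t AND NOT q = a·b on (0.5700, 0.7300) = 0.4161
(NOT t AND NOT q) OR (t AND NOT q) = a + b − a·b on (0.3139, 0.4161) = 0.5994
t AND q = a·b on (0.5700, 0.2700) = 0.1539
s OR (t AND q) = a + b − a·b on (0.6900, 0.1539) = 0.7377
((NOT t AND NOT q) OR (t AND NOT q)) AND (s OR (t AND q)) = a·b on (0.5994, 0.7377) = 0.4422

0.442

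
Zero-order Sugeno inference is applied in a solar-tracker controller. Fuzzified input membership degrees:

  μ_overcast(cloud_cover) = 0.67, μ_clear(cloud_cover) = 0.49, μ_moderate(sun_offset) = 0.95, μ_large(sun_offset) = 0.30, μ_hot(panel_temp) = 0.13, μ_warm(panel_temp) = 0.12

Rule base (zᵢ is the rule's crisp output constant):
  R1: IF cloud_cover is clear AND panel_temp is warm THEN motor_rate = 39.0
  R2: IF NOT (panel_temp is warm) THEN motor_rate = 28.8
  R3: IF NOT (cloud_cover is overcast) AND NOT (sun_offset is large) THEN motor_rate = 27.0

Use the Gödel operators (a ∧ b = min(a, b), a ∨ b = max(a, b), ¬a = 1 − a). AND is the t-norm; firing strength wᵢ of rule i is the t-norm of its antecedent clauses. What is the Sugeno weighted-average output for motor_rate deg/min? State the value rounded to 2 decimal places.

29.27

R1 (z=39.0): clear=0.49, warm=0.12; AND[min(a, b)] → w = 0.12
R2 (z=28.8): ¬warm=1−0.12=0.88 → w = 0.88
R3 (z=27.0): ¬overcast=1−0.67=0.33, ¬large=1−0.30=0.70; AND[min(a, b)] → w = 0.33
Weighted average = (0.12·39.0 + 0.88·28.8 + 0.33·27.0) / (0.12 + 0.88 + 0.33)
  = 38.9340 / 1.3300 = 29.27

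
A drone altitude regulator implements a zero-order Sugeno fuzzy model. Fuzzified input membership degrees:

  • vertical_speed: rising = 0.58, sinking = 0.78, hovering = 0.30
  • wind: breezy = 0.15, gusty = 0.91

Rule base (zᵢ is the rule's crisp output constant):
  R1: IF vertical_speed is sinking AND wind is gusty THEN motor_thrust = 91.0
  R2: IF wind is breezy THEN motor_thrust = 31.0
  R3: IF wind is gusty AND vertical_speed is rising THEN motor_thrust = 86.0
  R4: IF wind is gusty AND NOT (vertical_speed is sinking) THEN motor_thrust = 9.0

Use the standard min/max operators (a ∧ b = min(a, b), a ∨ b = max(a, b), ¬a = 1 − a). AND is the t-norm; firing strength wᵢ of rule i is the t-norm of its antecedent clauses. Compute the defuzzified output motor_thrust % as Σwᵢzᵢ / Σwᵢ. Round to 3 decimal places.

73.694

R1 (z=91.0): sinking=0.78, gusty=0.91; AND[min(a, b)] → w = 0.78
R2 (z=31.0): breezy=0.15 → w = 0.15
R3 (z=86.0): gusty=0.91, rising=0.58; AND[min(a, b)] → w = 0.58
R4 (z=9.0): gusty=0.91, ¬sinking=1−0.78=0.22; AND[min(a, b)] → w = 0.22
Weighted average = (0.78·91.0 + 0.15·31.0 + 0.58·86.0 + 0.22·9.0) / (0.78 + 0.15 + 0.58 + 0.22)
  = 127.4900 / 1.7300 = 73.694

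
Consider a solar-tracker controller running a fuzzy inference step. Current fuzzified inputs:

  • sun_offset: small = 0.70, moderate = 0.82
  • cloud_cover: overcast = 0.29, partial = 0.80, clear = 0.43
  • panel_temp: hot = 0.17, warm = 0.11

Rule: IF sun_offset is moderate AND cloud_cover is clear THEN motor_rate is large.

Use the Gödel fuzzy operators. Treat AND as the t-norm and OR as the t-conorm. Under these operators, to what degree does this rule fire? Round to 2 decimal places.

0.43

firing strength: moderate=0.82, clear=0.43; AND[min(a, b)] → w = 0.43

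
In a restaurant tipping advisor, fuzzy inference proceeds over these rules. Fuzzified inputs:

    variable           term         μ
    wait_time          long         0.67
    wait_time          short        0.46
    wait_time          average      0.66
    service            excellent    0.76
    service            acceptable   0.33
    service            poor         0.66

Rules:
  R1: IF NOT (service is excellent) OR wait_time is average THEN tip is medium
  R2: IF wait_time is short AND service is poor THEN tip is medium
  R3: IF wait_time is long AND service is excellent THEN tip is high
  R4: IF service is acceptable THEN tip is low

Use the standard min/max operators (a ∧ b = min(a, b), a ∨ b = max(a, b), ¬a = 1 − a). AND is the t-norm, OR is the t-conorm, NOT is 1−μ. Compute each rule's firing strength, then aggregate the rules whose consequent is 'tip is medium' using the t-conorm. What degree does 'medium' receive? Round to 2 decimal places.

R1: ¬excellent=1−0.76=0.24, average=0.66; OR[max(a, b)] → w = 0.66
R2: short=0.46, poor=0.66; AND[min(a, b)] → w = 0.46
R3: long=0.67, excellent=0.76; AND[min(a, b)] → w = 0.67
R4: acceptable=0.33 → w = 0.33
Rules with consequent 'medium': {R1, R2} → strengths 0.66, 0.46
Aggregate via t-conorm [max(a, b)]: 0.66

0.66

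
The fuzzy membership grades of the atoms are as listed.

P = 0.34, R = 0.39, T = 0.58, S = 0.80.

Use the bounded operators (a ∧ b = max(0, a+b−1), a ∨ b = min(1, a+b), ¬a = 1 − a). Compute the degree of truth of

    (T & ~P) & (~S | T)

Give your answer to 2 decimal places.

~P = 1 − 0.34 = 0.66
T & ~P = max(0, a+b−1) on (0.58, 0.66) = 0.24
~S = 1 − 0.80 = 0.20
~S | T = min(1, a+b) on (0.20, 0.58) = 0.78
(T & ~P) & (~S | T) = max(0, a+b−1) on (0.24, 0.78) = 0.02

0.02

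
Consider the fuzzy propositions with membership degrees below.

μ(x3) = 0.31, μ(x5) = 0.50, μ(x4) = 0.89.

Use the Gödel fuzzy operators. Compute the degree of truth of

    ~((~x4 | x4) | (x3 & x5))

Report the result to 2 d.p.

~x4 = 1 − 0.89 = 0.11
~x4 | x4 = max(a, b) on (0.11, 0.89) = 0.89
x3 & x5 = min(a, b) on (0.31, 0.50) = 0.31
(~x4 | x4) | (x3 & x5) = max(a, b) on (0.89, 0.31) = 0.89
~((~x4 | x4) | (x3 & x5)) = 1 − 0.89 = 0.11

0.11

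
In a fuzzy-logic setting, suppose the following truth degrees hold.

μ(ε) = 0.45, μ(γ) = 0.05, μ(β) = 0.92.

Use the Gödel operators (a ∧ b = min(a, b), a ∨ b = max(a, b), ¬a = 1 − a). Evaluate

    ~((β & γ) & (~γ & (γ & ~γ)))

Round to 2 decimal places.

0.95

β & γ = min(a, b) on (0.92, 0.05) = 0.05
~γ = 1 − 0.05 = 0.95
~γ = 1 − 0.05 = 0.95
γ & ~γ = min(a, b) on (0.05, 0.95) = 0.05
~γ & (γ & ~γ) = min(a, b) on (0.95, 0.05) = 0.05
(β & γ) & (~γ & (γ & ~γ)) = min(a, b) on (0.05, 0.05) = 0.05
~((β & γ) & (~γ & (γ & ~γ))) = 1 − 0.05 = 0.95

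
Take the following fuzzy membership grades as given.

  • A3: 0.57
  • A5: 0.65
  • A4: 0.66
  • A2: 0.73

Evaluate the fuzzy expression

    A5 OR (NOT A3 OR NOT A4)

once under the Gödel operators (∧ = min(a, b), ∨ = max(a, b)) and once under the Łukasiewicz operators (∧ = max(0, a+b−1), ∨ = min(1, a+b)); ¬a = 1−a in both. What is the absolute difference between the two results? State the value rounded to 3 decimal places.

Under Gödel:
  NOT A3 = 1 − 0.57 = 0.43
  NOT A4 = 1 − 0.66 = 0.34
  NOT A3 OR NOT A4 = max(a, b) on (0.43, 0.34) = 0.43
  A5 OR (NOT A3 OR NOT A4) = max(a, b) on (0.65, 0.43) = 0.65
  → value = 0.6500
Under Łukasiewicz:
  NOT A3 = 1 − 0.57 = 0.43
  NOT A4 = 1 − 0.66 = 0.34
  NOT A3 OR NOT A4 = min(1, a+b) on (0.43, 0.34) = 0.77
  A5 OR (NOT A3 OR NOT A4) = min(1, a+b) on (0.65, 0.77) = 1.00
  → value = 1.0000
|0.6500 − 1.0000| = 0.350

0.350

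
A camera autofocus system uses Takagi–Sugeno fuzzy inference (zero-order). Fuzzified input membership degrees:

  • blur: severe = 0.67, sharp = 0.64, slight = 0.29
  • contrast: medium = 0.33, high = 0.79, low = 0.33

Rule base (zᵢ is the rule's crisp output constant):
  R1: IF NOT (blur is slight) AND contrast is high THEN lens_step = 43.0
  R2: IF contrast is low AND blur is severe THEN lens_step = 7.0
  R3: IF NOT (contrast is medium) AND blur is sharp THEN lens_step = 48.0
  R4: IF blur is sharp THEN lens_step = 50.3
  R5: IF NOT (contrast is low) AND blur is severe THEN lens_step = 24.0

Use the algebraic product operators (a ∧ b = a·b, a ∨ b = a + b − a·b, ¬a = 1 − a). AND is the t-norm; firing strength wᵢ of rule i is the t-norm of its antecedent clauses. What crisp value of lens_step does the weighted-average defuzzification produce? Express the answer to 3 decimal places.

38.794

R1 (z=43.0): ¬slight=1−0.29=0.71, high=0.79; AND[a·b] → w = 0.5609
R2 (z=7.0): low=0.33, severe=0.67; AND[a·b] → w = 0.2211
R3 (z=48.0): ¬medium=1−0.33=0.67, sharp=0.64; AND[a·b] → w = 0.4288
R4 (z=50.3): sharp=0.64 → w = 0.6400
R5 (z=24.0): ¬low=1−0.33=0.67, severe=0.67; AND[a·b] → w = 0.4489
Weighted average = (0.5609·43.0 + 0.2211·7.0 + 0.4288·48.0 + 0.6400·50.3 + 0.4489·24.0) / (0.5609 + 0.2211 + 0.4288 + 0.6400 + 0.4489)
  = 89.2144 / 2.2997 = 38.794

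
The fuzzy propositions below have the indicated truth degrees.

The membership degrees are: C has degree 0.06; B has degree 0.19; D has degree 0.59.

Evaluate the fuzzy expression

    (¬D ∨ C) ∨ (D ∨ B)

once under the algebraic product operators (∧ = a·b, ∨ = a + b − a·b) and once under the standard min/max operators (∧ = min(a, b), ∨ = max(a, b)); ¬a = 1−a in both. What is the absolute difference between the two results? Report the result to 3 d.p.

0.226

Under algebraic product:
  ¬D = 1 − 0.5900 = 0.4100
  ¬D ∨ C = a + b − a·b on (0.4100, 0.0600) = 0.4454
  D ∨ B = a + b − a·b on (0.5900, 0.1900) = 0.6679
  (¬D ∨ C) ∨ (D ∨ B) = a + b − a·b on (0.4454, 0.6679) = 0.8158
  → value = 0.8158
Under standard min/max:
  ¬D = 1 − 0.59 = 0.41
  ¬D ∨ C = max(a, b) on (0.41, 0.06) = 0.41
  D ∨ B = max(a, b) on (0.59, 0.19) = 0.59
  (¬D ∨ C) ∨ (D ∨ B) = max(a, b) on (0.41, 0.59) = 0.59
  → value = 0.5900
|0.8158 − 0.5900| = 0.226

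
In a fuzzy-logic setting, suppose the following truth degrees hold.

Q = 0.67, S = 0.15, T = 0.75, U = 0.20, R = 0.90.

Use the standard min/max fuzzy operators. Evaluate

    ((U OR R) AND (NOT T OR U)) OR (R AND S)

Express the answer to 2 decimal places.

U OR R = max(a, b) on (0.20, 0.90) = 0.90
NOT T = 1 − 0.75 = 0.25
NOT T OR U = max(a, b) on (0.25, 0.20) = 0.25
(U OR R) AND (NOT T OR U) = min(a, b) on (0.90, 0.25) = 0.25
R AND S = min(a, b) on (0.90, 0.15) = 0.15
((U OR R) AND (NOT T OR U)) OR (R AND S) = max(a, b) on (0.25, 0.15) = 0.25

0.25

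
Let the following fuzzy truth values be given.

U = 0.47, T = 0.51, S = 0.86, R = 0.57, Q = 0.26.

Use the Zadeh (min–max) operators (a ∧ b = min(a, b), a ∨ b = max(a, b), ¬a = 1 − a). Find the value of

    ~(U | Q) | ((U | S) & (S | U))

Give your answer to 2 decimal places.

0.86

U | Q = max(a, b) on (0.47, 0.26) = 0.47
~(U | Q) = 1 − 0.47 = 0.53
U | S = max(a, b) on (0.47, 0.86) = 0.86
S | U = max(a, b) on (0.86, 0.47) = 0.86
(U | S) & (S | U) = min(a, b) on (0.86, 0.86) = 0.86
~(U | Q) | ((U | S) & (S | U)) = max(a, b) on (0.53, 0.86) = 0.86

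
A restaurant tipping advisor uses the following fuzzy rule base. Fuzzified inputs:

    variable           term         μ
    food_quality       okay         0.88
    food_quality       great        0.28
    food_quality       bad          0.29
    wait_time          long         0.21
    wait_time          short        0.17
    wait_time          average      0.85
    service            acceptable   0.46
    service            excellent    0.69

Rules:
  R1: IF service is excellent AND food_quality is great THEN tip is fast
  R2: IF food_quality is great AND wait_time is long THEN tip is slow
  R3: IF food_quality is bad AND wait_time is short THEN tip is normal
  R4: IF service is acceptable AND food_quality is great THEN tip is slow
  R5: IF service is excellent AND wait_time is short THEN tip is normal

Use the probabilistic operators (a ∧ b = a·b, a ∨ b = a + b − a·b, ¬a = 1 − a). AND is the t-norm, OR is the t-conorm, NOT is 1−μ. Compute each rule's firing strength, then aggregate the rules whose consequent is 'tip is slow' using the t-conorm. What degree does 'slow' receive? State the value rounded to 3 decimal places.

R1: excellent=0.69, great=0.28; AND[a·b] → w = 0.1932
R2: great=0.28, long=0.21; AND[a·b] → w = 0.0588
R3: bad=0.29, short=0.17; AND[a·b] → w = 0.0493
R4: acceptable=0.46, great=0.28; AND[a·b] → w = 0.1288
R5: excellent=0.69, short=0.17; AND[a·b] → w = 0.1173
Rules with consequent 'slow': {R2, R4} → strengths 0.0588, 0.1288
Aggregate via t-conorm [a + b − a·b]: 0.1800

0.180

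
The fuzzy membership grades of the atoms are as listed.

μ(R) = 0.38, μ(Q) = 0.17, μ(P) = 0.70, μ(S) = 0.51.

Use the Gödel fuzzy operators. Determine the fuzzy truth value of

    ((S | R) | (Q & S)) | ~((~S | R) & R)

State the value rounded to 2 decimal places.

0.62

S | R = max(a, b) on (0.51, 0.38) = 0.51
Q & S = min(a, b) on (0.17, 0.51) = 0.17
(S | R) | (Q & S) = max(a, b) on (0.51, 0.17) = 0.51
~S = 1 − 0.51 = 0.49
~S | R = max(a, b) on (0.49, 0.38) = 0.49
(~S | R) & R = min(a, b) on (0.49, 0.38) = 0.38
~((~S | R) & R) = 1 − 0.38 = 0.62
((S | R) | (Q & S)) | ~((~S | R) & R) = max(a, b) on (0.51, 0.62) = 0.62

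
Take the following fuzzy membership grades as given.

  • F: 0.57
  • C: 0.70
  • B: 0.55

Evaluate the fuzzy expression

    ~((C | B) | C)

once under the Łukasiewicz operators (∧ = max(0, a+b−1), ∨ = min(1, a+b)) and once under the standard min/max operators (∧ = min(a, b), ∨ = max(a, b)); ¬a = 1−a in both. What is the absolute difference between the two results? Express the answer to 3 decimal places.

0.300

Under Łukasiewicz:
  C | B = min(1, a+b) on (0.70, 0.55) = 1.00
  (C | B) | C = min(1, a+b) on (1.00, 0.70) = 1.00
  ~((C | B) | C) = 1 − 1.00 = 0.00
  → value = 0.0000
Under standard min/max:
  C | B = max(a, b) on (0.70, 0.55) = 0.70
  (C | B) | C = max(a, b) on (0.70, 0.70) = 0.70
  ~((C | B) | C) = 1 − 0.70 = 0.30
  → value = 0.3000
|0.0000 − 0.3000| = 0.300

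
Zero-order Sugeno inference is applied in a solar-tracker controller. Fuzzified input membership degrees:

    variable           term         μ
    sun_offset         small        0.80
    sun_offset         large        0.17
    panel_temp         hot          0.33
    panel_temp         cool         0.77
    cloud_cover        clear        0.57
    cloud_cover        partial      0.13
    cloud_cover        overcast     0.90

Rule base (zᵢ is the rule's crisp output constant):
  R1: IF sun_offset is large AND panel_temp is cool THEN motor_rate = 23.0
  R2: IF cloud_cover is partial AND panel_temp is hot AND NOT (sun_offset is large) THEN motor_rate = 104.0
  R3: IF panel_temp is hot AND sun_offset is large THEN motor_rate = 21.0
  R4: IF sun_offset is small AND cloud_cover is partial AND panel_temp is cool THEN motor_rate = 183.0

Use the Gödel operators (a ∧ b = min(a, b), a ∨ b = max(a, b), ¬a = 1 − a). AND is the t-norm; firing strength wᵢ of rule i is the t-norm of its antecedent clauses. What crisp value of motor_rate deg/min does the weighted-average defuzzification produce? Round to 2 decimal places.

R1 (z=23.0): large=0.17, cool=0.77; AND[min(a, b)] → w = 0.17
R2 (z=104.0): partial=0.13, hot=0.33, ¬large=1−0.17=0.83; AND[min(a, b)] → w = 0.13
R3 (z=21.0): hot=0.33, large=0.17; AND[min(a, b)] → w = 0.17
R4 (z=183.0): small=0.80, partial=0.13, cool=0.77; AND[min(a, b)] → w = 0.13
Weighted average = (0.17·23.0 + 0.13·104.0 + 0.17·21.0 + 0.13·183.0) / (0.17 + 0.13 + 0.17 + 0.13)
  = 44.7900 / 0.6000 = 74.65

74.65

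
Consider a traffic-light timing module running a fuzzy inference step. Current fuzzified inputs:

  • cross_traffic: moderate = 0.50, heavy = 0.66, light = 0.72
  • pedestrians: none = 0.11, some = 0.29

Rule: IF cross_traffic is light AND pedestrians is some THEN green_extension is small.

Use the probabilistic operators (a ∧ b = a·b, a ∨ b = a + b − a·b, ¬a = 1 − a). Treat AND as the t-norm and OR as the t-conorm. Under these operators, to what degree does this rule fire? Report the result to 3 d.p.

0.209

firing strength: light=0.72, some=0.29; AND[a·b] → w = 0.2088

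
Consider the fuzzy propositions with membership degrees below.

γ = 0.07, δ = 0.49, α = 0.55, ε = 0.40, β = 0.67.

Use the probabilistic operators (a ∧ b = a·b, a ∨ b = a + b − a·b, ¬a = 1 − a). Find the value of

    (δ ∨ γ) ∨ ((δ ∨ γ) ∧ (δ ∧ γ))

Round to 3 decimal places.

0.534

δ ∨ γ = a + b − a·b on (0.4900, 0.0700) = 0.5257
δ ∨ γ = a + b − a·b on (0.4900, 0.0700) = 0.5257
δ ∧ γ = a·b on (0.4900, 0.0700) = 0.0343
(δ ∨ γ) ∧ (δ ∧ γ) = a·b on (0.5257, 0.0343) = 0.0180
(δ ∨ γ) ∨ ((δ ∨ γ) ∧ (δ ∧ γ)) = a + b − a·b on (0.5257, 0.0180) = 0.5343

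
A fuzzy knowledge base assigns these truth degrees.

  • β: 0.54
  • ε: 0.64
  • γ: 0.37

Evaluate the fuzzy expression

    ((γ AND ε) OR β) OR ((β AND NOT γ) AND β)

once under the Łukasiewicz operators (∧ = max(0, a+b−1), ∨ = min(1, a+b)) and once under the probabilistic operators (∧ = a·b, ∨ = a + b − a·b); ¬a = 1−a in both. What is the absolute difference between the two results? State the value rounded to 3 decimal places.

Under Łukasiewicz:
  γ AND ε = max(0, a+b−1) on (0.37, 0.64) = 0.01
  (γ AND ε) OR β = min(1, a+b) on (0.01, 0.54) = 0.55
  NOT γ = 1 − 0.37 = 0.63
  β AND NOT γ = max(0, a+b−1) on (0.54, 0.63) = 0.17
  (β AND NOT γ) AND β = max(0, a+b−1) on (0.17, 0.54) = 0.00
  ((γ AND ε) OR β) OR ((β AND NOT γ) AND β) = min(1, a+b) on (0.55, 0.00) = 0.55
  → value = 0.5500
Under probabilistic:
  γ AND ε = a·b on (0.3700, 0.6400) = 0.2368
  (γ AND ε) OR β = a + b − a·b on (0.2368, 0.5400) = 0.6489
  NOT γ = 1 − 0.3700 = 0.6300
  β AND NOT γ = a·b on (0.5400, 0.6300) = 0.3402
  (β AND NOT γ) AND β = a·b on (0.3402, 0.5400) = 0.1837
  ((γ AND ε) OR β) OR ((β AND NOT γ) AND β) = a + b − a·b on (0.6489, 0.1837) = 0.7134
  → value = 0.7134
|0.5500 − 0.7134| = 0.163

0.163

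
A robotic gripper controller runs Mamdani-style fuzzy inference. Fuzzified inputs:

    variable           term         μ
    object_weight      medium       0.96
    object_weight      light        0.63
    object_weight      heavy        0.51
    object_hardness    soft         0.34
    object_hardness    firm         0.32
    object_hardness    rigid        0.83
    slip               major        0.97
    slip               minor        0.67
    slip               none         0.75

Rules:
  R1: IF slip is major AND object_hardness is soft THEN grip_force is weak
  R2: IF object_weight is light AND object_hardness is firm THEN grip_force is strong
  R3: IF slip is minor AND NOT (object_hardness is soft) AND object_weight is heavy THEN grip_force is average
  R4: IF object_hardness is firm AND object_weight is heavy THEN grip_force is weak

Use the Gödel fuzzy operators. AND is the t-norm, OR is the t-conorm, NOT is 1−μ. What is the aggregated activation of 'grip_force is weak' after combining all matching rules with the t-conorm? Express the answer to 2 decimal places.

R1: major=0.97, soft=0.34; AND[min(a, b)] → w = 0.34
R2: light=0.63, firm=0.32; AND[min(a, b)] → w = 0.32
R3: minor=0.67, ¬soft=1−0.34=0.66, heavy=0.51; AND[min(a, b)] → w = 0.51
R4: firm=0.32, heavy=0.51; AND[min(a, b)] → w = 0.32
Rules with consequent 'weak': {R1, R4} → strengths 0.34, 0.32
Aggregate via t-conorm [max(a, b)]: 0.34

0.34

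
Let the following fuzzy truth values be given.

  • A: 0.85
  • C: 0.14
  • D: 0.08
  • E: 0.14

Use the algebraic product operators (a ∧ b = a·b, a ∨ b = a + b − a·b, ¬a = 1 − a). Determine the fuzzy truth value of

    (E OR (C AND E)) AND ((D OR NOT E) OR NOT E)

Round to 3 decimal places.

C AND E = a·b on (0.1400, 0.1400) = 0.0196
E OR (C AND E) = a + b − a·b on (0.1400, 0.0196) = 0.1569
NOT E = 1 − 0.1400 = 0.8600
D OR NOT E = a + b − a·b on (0.0800, 0.8600) = 0.8712
NOT E = 1 − 0.1400 = 0.8600
(D OR NOT E) OR NOT E = a + b − a·b on (0.8712, 0.8600) = 0.9820
(E OR (C AND E)) AND ((D OR NOT E) OR NOT E) = a·b on (0.1569, 0.9820) = 0.1540

0.154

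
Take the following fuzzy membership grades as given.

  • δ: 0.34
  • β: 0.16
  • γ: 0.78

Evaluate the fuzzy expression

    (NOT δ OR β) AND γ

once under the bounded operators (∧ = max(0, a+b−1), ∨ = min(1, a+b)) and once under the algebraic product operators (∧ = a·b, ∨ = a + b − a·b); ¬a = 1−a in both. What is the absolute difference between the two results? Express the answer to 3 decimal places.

Under bounded:
  NOT δ = 1 − 0.34 = 0.66
  NOT δ OR β = min(1, a+b) on (0.66, 0.16) = 0.82
  (NOT δ OR β) AND γ = max(0, a+b−1) on (0.82, 0.78) = 0.60
  → value = 0.6000
Under algebraic product:
  NOT δ = 1 − 0.3400 = 0.6600
  NOT δ OR β = a + b − a·b on (0.6600, 0.1600) = 0.7144
  (NOT δ OR β) AND γ = a·b on (0.7144, 0.7800) = 0.5572
  → value = 0.5572
|0.6000 − 0.5572| = 0.043

0.043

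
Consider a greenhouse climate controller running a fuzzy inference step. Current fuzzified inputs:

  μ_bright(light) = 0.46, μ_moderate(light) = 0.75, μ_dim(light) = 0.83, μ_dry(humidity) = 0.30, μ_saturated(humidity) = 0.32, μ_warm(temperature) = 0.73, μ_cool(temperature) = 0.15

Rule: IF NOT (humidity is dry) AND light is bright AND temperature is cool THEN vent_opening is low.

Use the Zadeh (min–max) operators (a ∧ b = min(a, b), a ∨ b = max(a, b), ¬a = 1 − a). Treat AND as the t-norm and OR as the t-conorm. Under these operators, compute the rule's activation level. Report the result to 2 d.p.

firing strength: ¬dry=1−0.30=0.70, bright=0.46, cool=0.15; AND[min(a, b)] → w = 0.15

0.15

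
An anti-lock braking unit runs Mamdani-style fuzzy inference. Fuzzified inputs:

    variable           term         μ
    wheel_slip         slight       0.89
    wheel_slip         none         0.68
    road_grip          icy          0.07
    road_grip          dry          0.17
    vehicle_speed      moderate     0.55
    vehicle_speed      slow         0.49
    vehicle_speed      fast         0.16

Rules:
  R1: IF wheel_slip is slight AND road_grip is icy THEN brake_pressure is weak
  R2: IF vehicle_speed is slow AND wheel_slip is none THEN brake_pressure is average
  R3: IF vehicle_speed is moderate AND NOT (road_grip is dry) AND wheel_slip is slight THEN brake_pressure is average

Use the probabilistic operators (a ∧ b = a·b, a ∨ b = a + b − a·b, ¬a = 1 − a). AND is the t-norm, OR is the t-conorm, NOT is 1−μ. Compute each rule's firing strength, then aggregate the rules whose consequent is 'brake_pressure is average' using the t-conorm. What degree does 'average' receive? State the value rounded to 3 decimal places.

0.604

R1: slight=0.89, icy=0.07; AND[a·b] → w = 0.0623
R2: slow=0.49, none=0.68; AND[a·b] → w = 0.3332
R3: moderate=0.55, ¬dry=1−0.17=0.83, slight=0.89; AND[a·b] → w = 0.4063
Rules with consequent 'average': {R2, R3} → strengths 0.3332, 0.4063
Aggregate via t-conorm [a + b − a·b]: 0.6041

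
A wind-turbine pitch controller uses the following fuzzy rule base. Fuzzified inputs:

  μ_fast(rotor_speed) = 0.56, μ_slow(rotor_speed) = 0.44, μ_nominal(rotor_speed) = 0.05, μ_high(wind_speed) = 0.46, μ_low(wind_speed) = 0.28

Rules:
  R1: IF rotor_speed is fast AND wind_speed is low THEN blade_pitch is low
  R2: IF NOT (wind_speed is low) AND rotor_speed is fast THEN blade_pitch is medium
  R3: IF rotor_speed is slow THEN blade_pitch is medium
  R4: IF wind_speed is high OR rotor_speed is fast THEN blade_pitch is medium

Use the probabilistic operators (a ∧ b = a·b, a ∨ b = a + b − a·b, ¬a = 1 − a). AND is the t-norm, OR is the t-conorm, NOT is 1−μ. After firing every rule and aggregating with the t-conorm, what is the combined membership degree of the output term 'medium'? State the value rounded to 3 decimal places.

0.921

R1: fast=0.56, low=0.28; AND[a·b] → w = 0.1568
R2: ¬low=1−0.28=0.72, fast=0.56; AND[a·b] → w = 0.4032
R3: slow=0.44 → w = 0.4400
R4: high=0.46, fast=0.56; OR[a + b − a·b] → w = 0.7624
Rules with consequent 'medium': {R2, R3, R4} → strengths 0.4032, 0.4400, 0.7624
Aggregate via t-conorm [a + b − a·b]: 0.9206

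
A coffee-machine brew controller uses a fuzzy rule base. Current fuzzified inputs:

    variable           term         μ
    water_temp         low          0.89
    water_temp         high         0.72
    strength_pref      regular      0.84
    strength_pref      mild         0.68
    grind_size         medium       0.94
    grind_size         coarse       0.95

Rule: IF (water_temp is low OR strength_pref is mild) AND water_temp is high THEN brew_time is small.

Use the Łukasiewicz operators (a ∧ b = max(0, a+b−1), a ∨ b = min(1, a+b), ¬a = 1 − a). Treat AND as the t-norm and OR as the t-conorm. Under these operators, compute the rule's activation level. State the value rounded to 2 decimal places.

firing strength: (low=0.89 OR mild=0.68) = 1.00; AND[max(0, a+b−1)] with high=0.72 → w = 0.72

0.72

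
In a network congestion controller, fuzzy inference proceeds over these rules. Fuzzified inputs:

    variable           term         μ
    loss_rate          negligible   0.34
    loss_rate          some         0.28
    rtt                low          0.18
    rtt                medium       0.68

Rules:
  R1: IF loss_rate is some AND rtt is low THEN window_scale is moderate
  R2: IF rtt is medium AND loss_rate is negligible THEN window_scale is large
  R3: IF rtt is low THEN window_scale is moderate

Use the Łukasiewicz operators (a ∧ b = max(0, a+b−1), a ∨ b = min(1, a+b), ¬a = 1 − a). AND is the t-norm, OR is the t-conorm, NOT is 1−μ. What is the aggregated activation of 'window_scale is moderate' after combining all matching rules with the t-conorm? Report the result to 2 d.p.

R1: some=0.28, low=0.18; AND[max(0, a+b−1)] → w = 0.00
R2: medium=0.68, negligible=0.34; AND[max(0, a+b−1)] → w = 0.02
R3: low=0.18 → w = 0.18
Rules with consequent 'moderate': {R1, R3} → strengths 0.00, 0.18
Aggregate via t-conorm [min(1, a+b)]: 0.18

0.18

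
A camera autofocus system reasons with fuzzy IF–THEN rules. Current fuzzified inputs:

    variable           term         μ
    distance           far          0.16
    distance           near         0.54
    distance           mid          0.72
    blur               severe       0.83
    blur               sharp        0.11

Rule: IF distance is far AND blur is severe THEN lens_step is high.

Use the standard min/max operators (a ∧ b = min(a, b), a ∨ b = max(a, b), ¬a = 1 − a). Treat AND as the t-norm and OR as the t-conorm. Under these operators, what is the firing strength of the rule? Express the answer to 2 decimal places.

0.16

firing strength: far=0.16, severe=0.83; AND[min(a, b)] → w = 0.16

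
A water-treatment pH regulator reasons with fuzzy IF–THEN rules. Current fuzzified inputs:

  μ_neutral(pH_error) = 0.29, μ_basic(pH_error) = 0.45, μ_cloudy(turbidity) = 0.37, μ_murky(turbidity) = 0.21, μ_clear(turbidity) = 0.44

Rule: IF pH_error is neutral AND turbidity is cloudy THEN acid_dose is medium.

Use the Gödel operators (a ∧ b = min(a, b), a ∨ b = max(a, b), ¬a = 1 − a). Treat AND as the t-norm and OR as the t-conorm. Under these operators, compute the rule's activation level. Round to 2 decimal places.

0.29

firing strength: neutral=0.29, cloudy=0.37; AND[min(a, b)] → w = 0.29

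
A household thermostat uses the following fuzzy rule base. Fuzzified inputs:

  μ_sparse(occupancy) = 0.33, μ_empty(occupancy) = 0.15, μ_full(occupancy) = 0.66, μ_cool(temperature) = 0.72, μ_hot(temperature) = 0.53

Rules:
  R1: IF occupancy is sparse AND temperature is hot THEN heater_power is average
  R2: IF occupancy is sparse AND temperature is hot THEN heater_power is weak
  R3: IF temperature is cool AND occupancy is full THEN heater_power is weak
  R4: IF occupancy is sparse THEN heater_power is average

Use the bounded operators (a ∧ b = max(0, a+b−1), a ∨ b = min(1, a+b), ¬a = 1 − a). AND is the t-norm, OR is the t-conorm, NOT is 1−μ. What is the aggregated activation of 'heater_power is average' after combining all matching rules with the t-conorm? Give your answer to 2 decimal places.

R1: sparse=0.33, hot=0.53; AND[max(0, a+b−1)] → w = 0.00
R2: sparse=0.33, hot=0.53; AND[max(0, a+b−1)] → w = 0.00
R3: cool=0.72, full=0.66; AND[max(0, a+b−1)] → w = 0.38
R4: sparse=0.33 → w = 0.33
Rules with consequent 'average': {R1, R4} → strengths 0.00, 0.33
Aggregate via t-conorm [min(1, a+b)]: 0.33

0.33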